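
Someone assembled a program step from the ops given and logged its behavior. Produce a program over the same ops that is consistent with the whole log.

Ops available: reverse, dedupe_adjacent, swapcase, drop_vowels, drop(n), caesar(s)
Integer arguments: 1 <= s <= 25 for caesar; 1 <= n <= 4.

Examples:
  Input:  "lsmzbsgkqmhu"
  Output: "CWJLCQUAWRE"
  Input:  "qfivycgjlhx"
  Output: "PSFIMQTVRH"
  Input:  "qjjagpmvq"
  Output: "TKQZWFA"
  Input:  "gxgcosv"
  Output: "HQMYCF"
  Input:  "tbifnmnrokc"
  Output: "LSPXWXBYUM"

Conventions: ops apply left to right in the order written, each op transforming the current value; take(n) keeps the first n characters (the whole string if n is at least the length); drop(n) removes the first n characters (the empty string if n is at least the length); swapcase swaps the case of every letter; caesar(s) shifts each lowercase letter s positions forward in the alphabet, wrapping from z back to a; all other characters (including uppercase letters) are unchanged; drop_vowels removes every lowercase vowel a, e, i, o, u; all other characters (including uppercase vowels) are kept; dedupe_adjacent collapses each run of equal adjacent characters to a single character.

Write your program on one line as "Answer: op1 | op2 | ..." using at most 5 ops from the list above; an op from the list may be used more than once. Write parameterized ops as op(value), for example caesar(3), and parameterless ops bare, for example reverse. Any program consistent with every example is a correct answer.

caesar(10) | dedupe_adjacent | drop(1) | swapcase

Check, running the answer program on each example:
  "lsmzbsgkqmhu" -> "vcwjlcquawre" -> "vcwjlcquawre" -> "cwjlcquawre" -> "CWJLCQUAWRE"
  "qfivycgjlhx" -> "apsfimqtvrh" -> "apsfimqtvrh" -> "psfimqtvrh" -> "PSFIMQTVRH"
  "qjjagpmvq" -> "attkqzwfa" -> "atkqzwfa" -> "tkqzwfa" -> "TKQZWFA"
  "gxgcosv" -> "qhqmycf" -> "qhqmycf" -> "hqmycf" -> "HQMYCF"
  "tbifnmnrokc" -> "dlspxwxbyum" -> "dlspxwxbyum" -> "lspxwxbyum" -> "LSPXWXBYUM"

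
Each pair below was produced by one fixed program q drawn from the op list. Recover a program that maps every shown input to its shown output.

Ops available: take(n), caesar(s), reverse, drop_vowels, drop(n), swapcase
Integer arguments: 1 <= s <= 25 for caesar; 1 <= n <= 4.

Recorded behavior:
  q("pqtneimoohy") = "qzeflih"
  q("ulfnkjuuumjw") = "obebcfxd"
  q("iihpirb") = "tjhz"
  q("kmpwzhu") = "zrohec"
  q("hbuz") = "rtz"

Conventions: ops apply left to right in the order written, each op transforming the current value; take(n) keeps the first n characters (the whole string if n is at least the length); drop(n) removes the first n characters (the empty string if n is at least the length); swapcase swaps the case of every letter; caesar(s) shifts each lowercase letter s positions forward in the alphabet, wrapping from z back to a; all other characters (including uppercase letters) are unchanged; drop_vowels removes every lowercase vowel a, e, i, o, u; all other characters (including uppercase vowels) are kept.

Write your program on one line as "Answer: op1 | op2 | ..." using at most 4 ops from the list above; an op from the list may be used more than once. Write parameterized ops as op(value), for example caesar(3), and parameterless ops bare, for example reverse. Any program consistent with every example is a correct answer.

drop_vowels | reverse | caesar(18)

Check, running the answer program on each example:
  "pqtneimoohy" -> "pqtnmhy" -> "yhmntqp" -> "qzeflih"
  "ulfnkjuuumjw" -> "lfnkjmjw" -> "wjmjknfl" -> "obebcfxd"
  "iihpirb" -> "hprb" -> "brph" -> "tjhz"
  "kmpwzhu" -> "kmpwzh" -> "hzwpmk" -> "zrohec"
  "hbuz" -> "hbz" -> "zbh" -> "rtz"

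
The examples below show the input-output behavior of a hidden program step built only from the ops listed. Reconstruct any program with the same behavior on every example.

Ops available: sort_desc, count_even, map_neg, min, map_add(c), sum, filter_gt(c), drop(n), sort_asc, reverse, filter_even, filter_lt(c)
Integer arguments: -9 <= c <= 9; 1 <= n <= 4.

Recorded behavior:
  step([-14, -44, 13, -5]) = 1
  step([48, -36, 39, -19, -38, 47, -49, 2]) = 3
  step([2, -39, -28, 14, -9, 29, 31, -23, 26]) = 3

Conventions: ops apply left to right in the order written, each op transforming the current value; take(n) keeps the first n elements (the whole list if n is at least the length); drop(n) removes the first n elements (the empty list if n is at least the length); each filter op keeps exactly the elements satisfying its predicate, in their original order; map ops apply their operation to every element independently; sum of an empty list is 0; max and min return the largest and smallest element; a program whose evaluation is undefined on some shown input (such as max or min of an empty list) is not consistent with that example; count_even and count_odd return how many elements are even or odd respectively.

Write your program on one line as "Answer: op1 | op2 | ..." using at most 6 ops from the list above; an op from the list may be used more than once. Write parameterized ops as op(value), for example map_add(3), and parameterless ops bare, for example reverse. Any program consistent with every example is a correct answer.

map_add(9) | sort_asc | drop(3) | map_neg | reverse | count_even

Check, running the answer program on each example:
  [-14, -44, 13, -5] -> [-5, -35, 22, 4] -> [-35, -5, 4, 22] -> [22] -> [-22] -> [-22] -> 1
  [48, -36, 39, -19, -38, 47, -49, 2] -> [57, -27, 48, -10, -29, 56, -40, 11] -> [-40, -29, -27, -10, 11, 48, 56, 57] -> [-10, 11, 48, 56, 57] -> [10, -11, -48, -56, -57] -> [-57, -56, -48, -11, 10] -> 3
  [2, -39, -28, 14, -9, 29, 31, -23, 26] -> [11, -30, -19, 23, 0, 38, 40, -14, 35] -> [-30, -19, -14, 0, 11, 23, 35, 38, 40] -> [0, 11, 23, 35, 38, 40] -> [0, -11, -23, -35, -38, -40] -> [-40, -38, -35, -23, -11, 0] -> 3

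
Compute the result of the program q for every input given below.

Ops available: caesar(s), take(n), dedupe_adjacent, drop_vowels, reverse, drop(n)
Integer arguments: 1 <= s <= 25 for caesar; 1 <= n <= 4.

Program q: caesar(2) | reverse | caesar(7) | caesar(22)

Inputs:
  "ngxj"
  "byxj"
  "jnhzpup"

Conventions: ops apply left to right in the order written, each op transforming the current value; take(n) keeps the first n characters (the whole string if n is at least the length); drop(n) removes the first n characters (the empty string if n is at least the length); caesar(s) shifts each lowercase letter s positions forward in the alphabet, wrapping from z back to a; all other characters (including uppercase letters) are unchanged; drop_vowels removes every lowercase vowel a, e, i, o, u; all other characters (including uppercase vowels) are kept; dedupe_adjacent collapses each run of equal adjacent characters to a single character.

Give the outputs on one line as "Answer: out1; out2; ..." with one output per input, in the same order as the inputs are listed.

"ocls"; "ocdg"; "uzuemso"

Execution, op by op:
  "ngxj" -> "pizl" -> "lzip" -> "sgpw" -> "ocls"
  "byxj" -> "dazl" -> "lzad" -> "sghk" -> "ocdg"
  "jnhzpup" -> "lpjbrwr" -> "rwrbjpl" -> "ydyiqws" -> "uzuemso"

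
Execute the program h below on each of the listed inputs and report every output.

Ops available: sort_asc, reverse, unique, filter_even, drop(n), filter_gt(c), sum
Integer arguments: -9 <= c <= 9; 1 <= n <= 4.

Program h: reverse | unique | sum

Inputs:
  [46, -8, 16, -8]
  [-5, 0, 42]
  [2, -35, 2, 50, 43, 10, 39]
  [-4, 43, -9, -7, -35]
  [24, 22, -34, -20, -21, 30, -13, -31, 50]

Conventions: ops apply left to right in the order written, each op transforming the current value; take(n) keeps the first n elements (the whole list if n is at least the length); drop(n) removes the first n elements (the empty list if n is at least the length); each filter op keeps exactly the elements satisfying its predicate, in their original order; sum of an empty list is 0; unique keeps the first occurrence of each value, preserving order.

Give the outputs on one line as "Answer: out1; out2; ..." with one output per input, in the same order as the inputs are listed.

Execution, op by op:
  [46, -8, 16, -8] -> [-8, 16, -8, 46] -> [-8, 16, 46] -> 54
  [-5, 0, 42] -> [42, 0, -5] -> [42, 0, -5] -> 37
  [2, -35, 2, 50, 43, 10, 39] -> [39, 10, 43, 50, 2, -35, 2] -> [39, 10, 43, 50, 2, -35] -> 109
  [-4, 43, -9, -7, -35] -> [-35, -7, -9, 43, -4] -> [-35, -7, -9, 43, -4] -> -12
  [24, 22, -34, -20, -21, 30, -13, -31, 50] -> [50, -31, -13, 30, -21, -20, -34, 22, 24] -> [50, -31, -13, 30, -21, -20, -34, 22, 24] -> 7

54; 37; 109; -12; 7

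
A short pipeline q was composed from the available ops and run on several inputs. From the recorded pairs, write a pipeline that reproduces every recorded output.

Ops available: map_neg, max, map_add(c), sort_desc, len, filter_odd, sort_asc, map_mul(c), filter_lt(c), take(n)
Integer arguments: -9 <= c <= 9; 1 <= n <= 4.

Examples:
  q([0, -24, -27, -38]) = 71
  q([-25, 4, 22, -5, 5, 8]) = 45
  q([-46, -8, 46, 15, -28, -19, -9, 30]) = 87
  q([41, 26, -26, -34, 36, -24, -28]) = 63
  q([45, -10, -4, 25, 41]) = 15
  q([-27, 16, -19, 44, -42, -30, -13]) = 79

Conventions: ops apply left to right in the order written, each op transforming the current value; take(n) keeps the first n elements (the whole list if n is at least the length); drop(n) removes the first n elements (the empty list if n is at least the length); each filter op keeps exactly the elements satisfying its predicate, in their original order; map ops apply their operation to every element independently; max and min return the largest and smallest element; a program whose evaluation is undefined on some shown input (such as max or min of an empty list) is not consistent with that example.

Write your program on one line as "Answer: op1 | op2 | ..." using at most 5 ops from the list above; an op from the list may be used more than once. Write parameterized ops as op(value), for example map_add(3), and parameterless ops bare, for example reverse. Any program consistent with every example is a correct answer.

map_mul(2) | sort_asc | map_neg | map_add(-5) | max

Check, running the answer program on each example:
  [0, -24, -27, -38] -> [0, -48, -54, -76] -> [-76, -54, -48, 0] -> [76, 54, 48, 0] -> [71, 49, 43, -5] -> 71
  [-25, 4, 22, -5, 5, 8] -> [-50, 8, 44, -10, 10, 16] -> [-50, -10, 8, 10, 16, 44] -> [50, 10, -8, -10, -16, -44] -> [45, 5, -13, -15, -21, -49] -> 45
  [-46, -8, 46, 15, -28, -19, -9, 30] -> [-92, -16, 92, 30, -56, -38, -18, 60] -> [-92, -56, -38, -18, -16, 30, 60, 92] -> [92, 56, 38, 18, 16, -30, -60, -92] -> [87, 51, 33, 13, 11, -35, -65, -97] -> 87
  [41, 26, -26, -34, 36, -24, -28] -> [82, 52, -52, -68, 72, -48, -56] -> [-68, -56, -52, -48, 52, 72, 82] -> [68, 56, 52, 48, -52, -72, -82] -> [63, 51, 47, 43, -57, -77, -87] -> 63
  [45, -10, -4, 25, 41] -> [90, -20, -8, 50, 82] -> [-20, -8, 50, 82, 90] -> [20, 8, -50, -82, -90] -> [15, 3, -55, -87, -95] -> 15
  [-27, 16, -19, 44, -42, -30, -13] -> [-54, 32, -38, 88, -84, -60, -26] -> [-84, -60, -54, -38, -26, 32, 88] -> [84, 60, 54, 38, 26, -32, -88] -> [79, 55, 49, 33, 21, -37, -93] -> 79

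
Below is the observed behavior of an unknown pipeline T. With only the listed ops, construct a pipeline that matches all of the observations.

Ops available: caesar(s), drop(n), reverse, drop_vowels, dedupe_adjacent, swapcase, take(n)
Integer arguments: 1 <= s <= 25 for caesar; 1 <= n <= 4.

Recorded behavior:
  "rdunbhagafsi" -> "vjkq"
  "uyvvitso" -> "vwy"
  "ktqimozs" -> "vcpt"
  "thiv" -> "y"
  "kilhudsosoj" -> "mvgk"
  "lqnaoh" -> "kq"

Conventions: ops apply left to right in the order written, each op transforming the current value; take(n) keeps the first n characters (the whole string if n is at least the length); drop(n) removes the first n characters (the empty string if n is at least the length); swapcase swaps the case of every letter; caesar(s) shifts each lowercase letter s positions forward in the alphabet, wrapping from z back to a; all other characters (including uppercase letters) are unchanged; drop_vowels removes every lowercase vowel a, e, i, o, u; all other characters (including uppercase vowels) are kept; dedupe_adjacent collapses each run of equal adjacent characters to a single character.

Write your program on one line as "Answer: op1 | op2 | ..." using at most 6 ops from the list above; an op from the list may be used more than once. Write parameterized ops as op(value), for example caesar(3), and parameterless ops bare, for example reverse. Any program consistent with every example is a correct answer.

drop(2) | drop_vowels | dedupe_adjacent | reverse | caesar(3) | drop_vowels

Check, running the answer program on each example:
  "rdunbhagafsi" -> "unbhagafsi" -> "nbhgfs" -> "nbhgfs" -> "sfghbn" -> "vijkeq" -> "vjkq"
  "uyvvitso" -> "vvitso" -> "vvts" -> "vts" -> "stv" -> "vwy" -> "vwy"
  "ktqimozs" -> "qimozs" -> "qmzs" -> "qmzs" -> "szmq" -> "vcpt" -> "vcpt"
  "thiv" -> "iv" -> "v" -> "v" -> "v" -> "y" -> "y"
  "kilhudsosoj" -> "lhudsosoj" -> "lhdssj" -> "lhdsj" -> "jsdhl" -> "mvgko" -> "mvgk"
  "lqnaoh" -> "naoh" -> "nh" -> "nh" -> "hn" -> "kq" -> "kq"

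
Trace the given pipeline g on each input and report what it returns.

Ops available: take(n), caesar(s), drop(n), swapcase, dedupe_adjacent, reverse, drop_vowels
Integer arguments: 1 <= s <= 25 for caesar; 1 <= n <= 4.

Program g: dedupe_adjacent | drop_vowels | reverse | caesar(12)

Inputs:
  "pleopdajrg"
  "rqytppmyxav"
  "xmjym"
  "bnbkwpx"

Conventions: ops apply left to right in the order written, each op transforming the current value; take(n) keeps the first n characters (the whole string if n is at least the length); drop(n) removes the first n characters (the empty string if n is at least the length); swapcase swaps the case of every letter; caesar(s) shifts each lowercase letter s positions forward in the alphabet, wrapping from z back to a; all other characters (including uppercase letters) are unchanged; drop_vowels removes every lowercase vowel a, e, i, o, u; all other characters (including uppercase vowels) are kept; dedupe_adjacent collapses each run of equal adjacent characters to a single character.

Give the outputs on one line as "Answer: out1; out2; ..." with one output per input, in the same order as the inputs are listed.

Execution, op by op:
  "pleopdajrg" -> "pleopdajrg" -> "plpdjrg" -> "grjdplp" -> "sdvpbxb"
  "rqytppmyxav" -> "rqytpmyxav" -> "rqytpmyxv" -> "vxymptyqr" -> "hjkybfkcd"
  "xmjym" -> "xmjym" -> "xmjym" -> "myjmx" -> "ykvyj"
  "bnbkwpx" -> "bnbkwpx" -> "bnbkwpx" -> "xpwkbnb" -> "jbiwnzn"

"sdvpbxb"; "hjkybfkcd"; "ykvyj"; "jbiwnzn"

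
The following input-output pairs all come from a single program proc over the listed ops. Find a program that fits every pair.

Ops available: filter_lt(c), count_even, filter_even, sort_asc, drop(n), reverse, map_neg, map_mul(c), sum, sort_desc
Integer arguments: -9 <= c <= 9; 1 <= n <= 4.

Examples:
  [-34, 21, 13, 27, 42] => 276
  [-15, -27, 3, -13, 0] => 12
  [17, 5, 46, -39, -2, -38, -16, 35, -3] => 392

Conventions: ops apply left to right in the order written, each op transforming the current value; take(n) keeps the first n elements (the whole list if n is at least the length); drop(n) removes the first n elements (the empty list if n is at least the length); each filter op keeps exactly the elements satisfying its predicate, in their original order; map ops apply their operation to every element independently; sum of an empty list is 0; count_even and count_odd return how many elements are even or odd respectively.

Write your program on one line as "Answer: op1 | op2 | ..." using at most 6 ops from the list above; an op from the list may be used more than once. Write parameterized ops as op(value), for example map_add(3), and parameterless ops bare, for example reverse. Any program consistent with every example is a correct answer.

sort_desc | sort_asc | drop(1) | drop(2) | map_mul(4) | sum

Check, running the answer program on each example:
  [-34, 21, 13, 27, 42] -> [42, 27, 21, 13, -34] -> [-34, 13, 21, 27, 42] -> [13, 21, 27, 42] -> [27, 42] -> [108, 168] -> 276
  [-15, -27, 3, -13, 0] -> [3, 0, -13, -15, -27] -> [-27, -15, -13, 0, 3] -> [-15, -13, 0, 3] -> [0, 3] -> [0, 12] -> 12
  [17, 5, 46, -39, -2, -38, -16, 35, -3] -> [46, 35, 17, 5, -2, -3, -16, -38, -39] -> [-39, -38, -16, -3, -2, 5, 17, 35, 46] -> [-38, -16, -3, -2, 5, 17, 35, 46] -> [-3, -2, 5, 17, 35, 46] -> [-12, -8, 20, 68, 140, 184] -> 392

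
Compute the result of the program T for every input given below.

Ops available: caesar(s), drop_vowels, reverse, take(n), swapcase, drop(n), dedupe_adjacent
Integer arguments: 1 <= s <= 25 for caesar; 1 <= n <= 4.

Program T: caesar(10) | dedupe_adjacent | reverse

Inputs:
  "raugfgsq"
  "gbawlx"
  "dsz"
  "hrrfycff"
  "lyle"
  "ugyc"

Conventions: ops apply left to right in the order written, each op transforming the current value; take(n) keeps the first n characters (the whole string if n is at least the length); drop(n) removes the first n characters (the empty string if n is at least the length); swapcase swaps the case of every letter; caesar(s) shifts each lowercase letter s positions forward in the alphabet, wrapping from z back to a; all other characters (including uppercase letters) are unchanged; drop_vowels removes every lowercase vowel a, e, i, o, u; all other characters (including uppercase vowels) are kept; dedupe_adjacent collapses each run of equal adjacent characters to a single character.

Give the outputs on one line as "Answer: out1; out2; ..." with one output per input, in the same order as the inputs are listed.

"acqpqekb"; "hvgklq"; "jcn"; "pmipbr"; "oviv"; "miqe"

Execution, op by op:
  "raugfgsq" -> "bkeqpqca" -> "bkeqpqca" -> "acqpqekb"
  "gbawlx" -> "qlkgvh" -> "qlkgvh" -> "hvgklq"
  "dsz" -> "ncj" -> "ncj" -> "jcn"
  "hrrfycff" -> "rbbpimpp" -> "rbpimp" -> "pmipbr"
  "lyle" -> "vivo" -> "vivo" -> "oviv"
  "ugyc" -> "eqim" -> "eqim" -> "miqe"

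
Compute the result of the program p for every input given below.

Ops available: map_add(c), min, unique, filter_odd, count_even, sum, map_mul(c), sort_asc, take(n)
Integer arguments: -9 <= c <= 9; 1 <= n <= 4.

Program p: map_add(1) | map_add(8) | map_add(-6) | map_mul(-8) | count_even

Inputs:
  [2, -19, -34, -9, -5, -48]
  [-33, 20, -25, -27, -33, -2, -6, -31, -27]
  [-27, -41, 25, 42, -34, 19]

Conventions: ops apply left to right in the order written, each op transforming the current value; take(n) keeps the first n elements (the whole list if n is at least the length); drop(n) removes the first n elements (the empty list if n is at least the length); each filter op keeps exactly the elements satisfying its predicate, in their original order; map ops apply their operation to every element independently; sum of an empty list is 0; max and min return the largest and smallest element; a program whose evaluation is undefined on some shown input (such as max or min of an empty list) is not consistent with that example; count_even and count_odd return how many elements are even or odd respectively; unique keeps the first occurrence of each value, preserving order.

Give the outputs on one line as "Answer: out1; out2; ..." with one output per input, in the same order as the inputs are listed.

Execution, op by op:
  [2, -19, -34, -9, -5, -48] -> [3, -18, -33, -8, -4, -47] -> [11, -10, -25, 0, 4, -39] -> [5, -16, -31, -6, -2, -45] -> [-40, 128, 248, 48, 16, 360] -> 6
  [-33, 20, -25, -27, -33, -2, -6, -31, -27] -> [-32, 21, -24, -26, -32, -1, -5, -30, -26] -> [-24, 29, -16, -18, -24, 7, 3, -22, -18] -> [-30, 23, -22, -24, -30, 1, -3, -28, -24] -> [240, -184, 176, 192, 240, -8, 24, 224, 192] -> 9
  [-27, -41, 25, 42, -34, 19] -> [-26, -40, 26, 43, -33, 20] -> [-18, -32, 34, 51, -25, 28] -> [-24, -38, 28, 45, -31, 22] -> [192, 304, -224, -360, 248, -176] -> 6

6; 9; 6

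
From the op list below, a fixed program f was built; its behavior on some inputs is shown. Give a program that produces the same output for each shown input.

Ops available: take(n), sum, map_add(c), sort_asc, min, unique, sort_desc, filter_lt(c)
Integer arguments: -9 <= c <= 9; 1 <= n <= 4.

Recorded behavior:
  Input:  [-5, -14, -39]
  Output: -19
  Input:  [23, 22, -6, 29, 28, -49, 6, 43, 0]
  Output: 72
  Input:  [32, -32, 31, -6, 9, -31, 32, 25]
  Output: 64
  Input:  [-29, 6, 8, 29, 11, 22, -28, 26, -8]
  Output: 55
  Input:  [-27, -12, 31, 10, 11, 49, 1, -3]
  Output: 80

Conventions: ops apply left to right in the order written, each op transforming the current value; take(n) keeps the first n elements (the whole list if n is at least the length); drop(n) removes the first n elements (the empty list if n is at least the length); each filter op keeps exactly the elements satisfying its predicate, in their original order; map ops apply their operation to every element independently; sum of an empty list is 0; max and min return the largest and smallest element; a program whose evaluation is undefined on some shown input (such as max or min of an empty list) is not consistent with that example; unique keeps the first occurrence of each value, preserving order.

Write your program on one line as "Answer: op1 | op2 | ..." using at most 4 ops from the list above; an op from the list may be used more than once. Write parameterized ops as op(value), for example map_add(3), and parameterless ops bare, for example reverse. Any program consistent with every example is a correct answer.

sort_desc | take(2) | sum

Check, running the answer program on each example:
  [-5, -14, -39] -> [-5, -14, -39] -> [-5, -14] -> -19
  [23, 22, -6, 29, 28, -49, 6, 43, 0] -> [43, 29, 28, 23, 22, 6, 0, -6, -49] -> [43, 29] -> 72
  [32, -32, 31, -6, 9, -31, 32, 25] -> [32, 32, 31, 25, 9, -6, -31, -32] -> [32, 32] -> 64
  [-29, 6, 8, 29, 11, 22, -28, 26, -8] -> [29, 26, 22, 11, 8, 6, -8, -28, -29] -> [29, 26] -> 55
  [-27, -12, 31, 10, 11, 49, 1, -3] -> [49, 31, 11, 10, 1, -3, -12, -27] -> [49, 31] -> 80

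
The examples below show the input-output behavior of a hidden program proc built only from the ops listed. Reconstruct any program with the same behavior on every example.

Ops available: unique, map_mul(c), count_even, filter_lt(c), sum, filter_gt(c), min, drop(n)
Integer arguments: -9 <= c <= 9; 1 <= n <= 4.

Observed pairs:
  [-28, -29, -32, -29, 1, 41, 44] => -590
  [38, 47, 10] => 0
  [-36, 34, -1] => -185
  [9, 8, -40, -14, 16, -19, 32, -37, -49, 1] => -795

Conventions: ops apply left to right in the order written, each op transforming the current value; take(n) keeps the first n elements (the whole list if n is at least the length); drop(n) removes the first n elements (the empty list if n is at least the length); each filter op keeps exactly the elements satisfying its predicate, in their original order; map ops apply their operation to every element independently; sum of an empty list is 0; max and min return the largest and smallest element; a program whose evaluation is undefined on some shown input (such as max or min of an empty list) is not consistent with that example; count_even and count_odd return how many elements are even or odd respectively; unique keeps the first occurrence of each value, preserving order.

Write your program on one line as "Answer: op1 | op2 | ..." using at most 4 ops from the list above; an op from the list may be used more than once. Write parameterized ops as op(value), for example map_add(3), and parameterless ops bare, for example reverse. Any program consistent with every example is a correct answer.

filter_lt(0) | map_mul(5) | sum

Check, running the answer program on each example:
  [-28, -29, -32, -29, 1, 41, 44] -> [-28, -29, -32, -29] -> [-140, -145, -160, -145] -> -590
  [38, 47, 10] -> [] -> [] -> 0
  [-36, 34, -1] -> [-36, -1] -> [-180, -5] -> -185
  [9, 8, -40, -14, 16, -19, 32, -37, -49, 1] -> [-40, -14, -19, -37, -49] -> [-200, -70, -95, -185, -245] -> -795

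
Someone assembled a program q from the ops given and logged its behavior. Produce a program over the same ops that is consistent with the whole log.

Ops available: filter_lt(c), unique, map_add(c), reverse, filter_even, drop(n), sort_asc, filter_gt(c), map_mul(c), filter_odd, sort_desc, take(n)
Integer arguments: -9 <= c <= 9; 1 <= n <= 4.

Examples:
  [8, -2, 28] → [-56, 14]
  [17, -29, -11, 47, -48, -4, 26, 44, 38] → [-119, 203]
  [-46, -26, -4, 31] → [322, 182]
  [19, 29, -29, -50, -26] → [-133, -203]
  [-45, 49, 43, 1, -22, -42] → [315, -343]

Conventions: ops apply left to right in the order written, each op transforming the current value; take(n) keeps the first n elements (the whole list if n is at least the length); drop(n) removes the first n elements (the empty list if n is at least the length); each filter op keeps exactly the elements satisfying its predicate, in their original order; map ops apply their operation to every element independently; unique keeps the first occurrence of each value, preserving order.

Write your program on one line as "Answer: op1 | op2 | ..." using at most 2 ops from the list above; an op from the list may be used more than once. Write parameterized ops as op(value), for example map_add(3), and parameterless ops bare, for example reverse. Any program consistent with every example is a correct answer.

map_mul(-7) | take(2)

Check, running the answer program on each example:
  [8, -2, 28] -> [-56, 14, -196] -> [-56, 14]
  [17, -29, -11, 47, -48, -4, 26, 44, 38] -> [-119, 203, 77, -329, 336, 28, -182, -308, -266] -> [-119, 203]
  [-46, -26, -4, 31] -> [322, 182, 28, -217] -> [322, 182]
  [19, 29, -29, -50, -26] -> [-133, -203, 203, 350, 182] -> [-133, -203]
  [-45, 49, 43, 1, -22, -42] -> [315, -343, -301, -7, 154, 294] -> [315, -343]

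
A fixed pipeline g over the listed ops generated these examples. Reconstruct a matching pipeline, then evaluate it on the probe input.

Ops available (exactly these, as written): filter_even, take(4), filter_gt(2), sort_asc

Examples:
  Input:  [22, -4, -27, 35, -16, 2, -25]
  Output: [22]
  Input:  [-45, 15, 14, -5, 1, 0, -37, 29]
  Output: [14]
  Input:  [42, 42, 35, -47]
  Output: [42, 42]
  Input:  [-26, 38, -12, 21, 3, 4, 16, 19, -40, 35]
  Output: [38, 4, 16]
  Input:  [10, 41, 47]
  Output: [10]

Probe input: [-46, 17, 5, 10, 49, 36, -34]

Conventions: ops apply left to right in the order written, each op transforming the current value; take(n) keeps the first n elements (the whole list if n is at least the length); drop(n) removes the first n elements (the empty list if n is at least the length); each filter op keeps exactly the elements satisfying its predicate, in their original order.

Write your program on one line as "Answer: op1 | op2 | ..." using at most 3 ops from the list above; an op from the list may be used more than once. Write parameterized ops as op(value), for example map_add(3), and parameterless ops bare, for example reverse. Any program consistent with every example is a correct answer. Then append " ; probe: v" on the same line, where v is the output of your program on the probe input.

filter_even | filter_gt(2) ; probe: [10, 36]

Check, running the answer program on each example:
  [22, -4, -27, 35, -16, 2, -25] -> [22, -4, -16, 2] -> [22]
  [-45, 15, 14, -5, 1, 0, -37, 29] -> [14, 0] -> [14]
  [42, 42, 35, -47] -> [42, 42] -> [42, 42]
  [-26, 38, -12, 21, 3, 4, 16, 19, -40, 35] -> [-26, 38, -12, 4, 16, -40] -> [38, 4, 16]
  [10, 41, 47] -> [10] -> [10]
  probe: [-46, 17, 5, 10, 49, 36, -34] -> [-46, 10, 36, -34] -> [10, 36]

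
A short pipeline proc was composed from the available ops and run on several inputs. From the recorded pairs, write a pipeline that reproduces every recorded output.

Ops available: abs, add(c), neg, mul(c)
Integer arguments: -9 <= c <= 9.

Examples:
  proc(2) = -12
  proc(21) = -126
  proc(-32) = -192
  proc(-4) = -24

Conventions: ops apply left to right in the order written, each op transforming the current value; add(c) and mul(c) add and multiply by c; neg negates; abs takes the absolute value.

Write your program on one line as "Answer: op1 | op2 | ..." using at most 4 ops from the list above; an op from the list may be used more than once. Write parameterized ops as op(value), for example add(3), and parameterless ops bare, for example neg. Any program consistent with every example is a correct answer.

mul(-6) | abs | neg

Check, running the answer program on each example:
  2 -> -12 -> 12 -> -12
  21 -> -126 -> 126 -> -126
  -32 -> 192 -> 192 -> -192
  -4 -> 24 -> 24 -> -24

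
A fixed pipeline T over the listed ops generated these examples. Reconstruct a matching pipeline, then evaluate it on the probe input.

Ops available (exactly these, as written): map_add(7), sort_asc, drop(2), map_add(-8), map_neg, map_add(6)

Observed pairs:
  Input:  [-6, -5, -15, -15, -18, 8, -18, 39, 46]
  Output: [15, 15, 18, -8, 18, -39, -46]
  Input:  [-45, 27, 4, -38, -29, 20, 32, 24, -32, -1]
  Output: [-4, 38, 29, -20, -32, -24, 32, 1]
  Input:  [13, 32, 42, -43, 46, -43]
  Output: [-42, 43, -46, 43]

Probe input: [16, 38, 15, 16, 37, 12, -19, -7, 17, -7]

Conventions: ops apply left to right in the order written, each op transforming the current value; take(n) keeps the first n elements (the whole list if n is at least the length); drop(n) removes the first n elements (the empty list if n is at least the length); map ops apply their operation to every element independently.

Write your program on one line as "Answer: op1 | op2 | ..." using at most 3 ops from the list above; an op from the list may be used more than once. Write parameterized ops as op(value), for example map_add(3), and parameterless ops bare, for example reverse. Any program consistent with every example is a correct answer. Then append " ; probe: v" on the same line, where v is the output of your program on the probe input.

drop(2) | map_neg ; probe: [-15, -16, -37, -12, 19, 7, -17, 7]

Check, running the answer program on each example:
  [-6, -5, -15, -15, -18, 8, -18, 39, 46] -> [-15, -15, -18, 8, -18, 39, 46] -> [15, 15, 18, -8, 18, -39, -46]
  [-45, 27, 4, -38, -29, 20, 32, 24, -32, -1] -> [4, -38, -29, 20, 32, 24, -32, -1] -> [-4, 38, 29, -20, -32, -24, 32, 1]
  [13, 32, 42, -43, 46, -43] -> [42, -43, 46, -43] -> [-42, 43, -46, 43]
  probe: [16, 38, 15, 16, 37, 12, -19, -7, 17, -7] -> [15, 16, 37, 12, -19, -7, 17, -7] -> [-15, -16, -37, -12, 19, 7, -17, 7]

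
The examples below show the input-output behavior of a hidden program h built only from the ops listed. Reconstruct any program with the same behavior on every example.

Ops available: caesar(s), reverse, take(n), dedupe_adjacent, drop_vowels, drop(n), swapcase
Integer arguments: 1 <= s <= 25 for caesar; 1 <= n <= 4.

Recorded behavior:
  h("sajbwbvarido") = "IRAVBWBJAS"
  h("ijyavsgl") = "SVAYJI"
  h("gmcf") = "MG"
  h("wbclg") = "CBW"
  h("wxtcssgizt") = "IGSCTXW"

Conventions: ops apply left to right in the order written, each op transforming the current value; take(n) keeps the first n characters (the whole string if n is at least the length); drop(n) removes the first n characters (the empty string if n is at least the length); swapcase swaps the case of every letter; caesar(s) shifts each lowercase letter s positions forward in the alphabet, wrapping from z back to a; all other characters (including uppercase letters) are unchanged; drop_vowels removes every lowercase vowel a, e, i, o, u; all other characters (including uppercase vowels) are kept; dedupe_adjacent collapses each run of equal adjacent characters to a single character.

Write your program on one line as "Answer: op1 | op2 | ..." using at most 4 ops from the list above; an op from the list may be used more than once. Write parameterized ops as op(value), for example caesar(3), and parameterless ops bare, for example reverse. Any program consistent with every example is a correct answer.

swapcase | dedupe_adjacent | reverse | drop(2)

Check, running the answer program on each example:
  "sajbwbvarido" -> "SAJBWBVARIDO" -> "SAJBWBVARIDO" -> "ODIRAVBWBJAS" -> "IRAVBWBJAS"
  "ijyavsgl" -> "IJYAVSGL" -> "IJYAVSGL" -> "LGSVAYJI" -> "SVAYJI"
  "gmcf" -> "GMCF" -> "GMCF" -> "FCMG" -> "MG"
  "wbclg" -> "WBCLG" -> "WBCLG" -> "GLCBW" -> "CBW"
  "wxtcssgizt" -> "WXTCSSGIZT" -> "WXTCSGIZT" -> "TZIGSCTXW" -> "IGSCTXW"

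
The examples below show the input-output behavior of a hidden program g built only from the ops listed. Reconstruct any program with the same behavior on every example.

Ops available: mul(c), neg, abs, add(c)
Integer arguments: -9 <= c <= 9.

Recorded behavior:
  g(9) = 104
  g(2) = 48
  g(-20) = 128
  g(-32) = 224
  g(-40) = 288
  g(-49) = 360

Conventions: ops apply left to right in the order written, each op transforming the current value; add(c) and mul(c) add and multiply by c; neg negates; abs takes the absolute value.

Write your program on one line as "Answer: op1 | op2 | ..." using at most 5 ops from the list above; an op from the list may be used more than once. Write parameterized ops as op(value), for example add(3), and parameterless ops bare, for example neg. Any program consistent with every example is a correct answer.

mul(-2) | add(-8) | mul(-1) | mul(-4) | abs

Check, running the answer program on each example:
  9 -> -18 -> -26 -> 26 -> -104 -> 104
  2 -> -4 -> -12 -> 12 -> -48 -> 48
  -20 -> 40 -> 32 -> -32 -> 128 -> 128
  -32 -> 64 -> 56 -> -56 -> 224 -> 224
  -40 -> 80 -> 72 -> -72 -> 288 -> 288
  -49 -> 98 -> 90 -> -90 -> 360 -> 360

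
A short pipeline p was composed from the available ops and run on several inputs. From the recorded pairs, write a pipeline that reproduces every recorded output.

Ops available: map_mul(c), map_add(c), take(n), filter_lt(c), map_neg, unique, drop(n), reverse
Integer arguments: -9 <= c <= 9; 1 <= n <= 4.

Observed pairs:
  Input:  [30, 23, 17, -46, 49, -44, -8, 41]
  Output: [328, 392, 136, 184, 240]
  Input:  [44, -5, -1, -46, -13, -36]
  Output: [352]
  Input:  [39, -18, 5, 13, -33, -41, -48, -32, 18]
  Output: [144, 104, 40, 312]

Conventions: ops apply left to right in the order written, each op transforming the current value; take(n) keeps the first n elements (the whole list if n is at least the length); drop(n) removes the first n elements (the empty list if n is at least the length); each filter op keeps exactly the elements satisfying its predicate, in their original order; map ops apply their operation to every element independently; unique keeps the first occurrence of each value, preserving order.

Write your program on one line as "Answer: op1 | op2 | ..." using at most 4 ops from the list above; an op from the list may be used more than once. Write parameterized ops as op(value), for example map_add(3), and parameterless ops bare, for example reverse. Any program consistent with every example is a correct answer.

map_mul(-8) | reverse | filter_lt(4) | map_neg

Check, running the answer program on each example:
  [30, 23, 17, -46, 49, -44, -8, 41] -> [-240, -184, -136, 368, -392, 352, 64, -328] -> [-328, 64, 352, -392, 368, -136, -184, -240] -> [-328, -392, -136, -184, -240] -> [328, 392, 136, 184, 240]
  [44, -5, -1, -46, -13, -36] -> [-352, 40, 8, 368, 104, 288] -> [288, 104, 368, 8, 40, -352] -> [-352] -> [352]
  [39, -18, 5, 13, -33, -41, -48, -32, 18] -> [-312, 144, -40, -104, 264, 328, 384, 256, -144] -> [-144, 256, 384, 328, 264, -104, -40, 144, -312] -> [-144, -104, -40, -312] -> [144, 104, 40, 312]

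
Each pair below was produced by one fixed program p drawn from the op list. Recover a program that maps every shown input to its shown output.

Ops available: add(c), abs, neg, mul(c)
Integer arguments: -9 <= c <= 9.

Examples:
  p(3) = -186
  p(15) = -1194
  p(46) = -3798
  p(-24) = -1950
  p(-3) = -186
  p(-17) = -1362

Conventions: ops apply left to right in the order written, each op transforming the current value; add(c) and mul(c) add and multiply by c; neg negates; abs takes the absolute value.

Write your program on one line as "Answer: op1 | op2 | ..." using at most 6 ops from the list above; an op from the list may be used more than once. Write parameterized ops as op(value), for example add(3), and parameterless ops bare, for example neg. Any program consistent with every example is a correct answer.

abs | mul(-7) | add(4) | mul(-2) | add(-3) | mul(-6)

Check, running the answer program on each example:
  3 -> 3 -> -21 -> -17 -> 34 -> 31 -> -186
  15 -> 15 -> -105 -> -101 -> 202 -> 199 -> -1194
  46 -> 46 -> -322 -> -318 -> 636 -> 633 -> -3798
  -24 -> 24 -> -168 -> -164 -> 328 -> 325 -> -1950
  -3 -> 3 -> -21 -> -17 -> 34 -> 31 -> -186
  -17 -> 17 -> -119 -> -115 -> 230 -> 227 -> -1362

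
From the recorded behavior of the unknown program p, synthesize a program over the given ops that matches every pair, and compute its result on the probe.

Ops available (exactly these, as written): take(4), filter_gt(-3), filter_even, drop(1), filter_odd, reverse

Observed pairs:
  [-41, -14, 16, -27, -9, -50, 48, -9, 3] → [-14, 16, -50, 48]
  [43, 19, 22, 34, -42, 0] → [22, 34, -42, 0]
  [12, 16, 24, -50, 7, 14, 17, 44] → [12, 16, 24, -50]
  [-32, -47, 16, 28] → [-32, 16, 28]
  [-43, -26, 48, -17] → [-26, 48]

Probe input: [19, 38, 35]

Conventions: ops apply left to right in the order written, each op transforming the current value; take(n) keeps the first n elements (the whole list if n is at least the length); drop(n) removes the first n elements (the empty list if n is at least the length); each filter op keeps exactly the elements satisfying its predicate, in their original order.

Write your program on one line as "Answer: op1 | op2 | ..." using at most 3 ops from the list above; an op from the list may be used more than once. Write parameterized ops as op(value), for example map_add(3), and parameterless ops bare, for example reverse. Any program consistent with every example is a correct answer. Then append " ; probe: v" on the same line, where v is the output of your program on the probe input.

filter_even | take(4) ; probe: [38]

Check, running the answer program on each example:
  [-41, -14, 16, -27, -9, -50, 48, -9, 3] -> [-14, 16, -50, 48] -> [-14, 16, -50, 48]
  [43, 19, 22, 34, -42, 0] -> [22, 34, -42, 0] -> [22, 34, -42, 0]
  [12, 16, 24, -50, 7, 14, 17, 44] -> [12, 16, 24, -50, 14, 44] -> [12, 16, 24, -50]
  [-32, -47, 16, 28] -> [-32, 16, 28] -> [-32, 16, 28]
  [-43, -26, 48, -17] -> [-26, 48] -> [-26, 48]
  probe: [19, 38, 35] -> [38] -> [38]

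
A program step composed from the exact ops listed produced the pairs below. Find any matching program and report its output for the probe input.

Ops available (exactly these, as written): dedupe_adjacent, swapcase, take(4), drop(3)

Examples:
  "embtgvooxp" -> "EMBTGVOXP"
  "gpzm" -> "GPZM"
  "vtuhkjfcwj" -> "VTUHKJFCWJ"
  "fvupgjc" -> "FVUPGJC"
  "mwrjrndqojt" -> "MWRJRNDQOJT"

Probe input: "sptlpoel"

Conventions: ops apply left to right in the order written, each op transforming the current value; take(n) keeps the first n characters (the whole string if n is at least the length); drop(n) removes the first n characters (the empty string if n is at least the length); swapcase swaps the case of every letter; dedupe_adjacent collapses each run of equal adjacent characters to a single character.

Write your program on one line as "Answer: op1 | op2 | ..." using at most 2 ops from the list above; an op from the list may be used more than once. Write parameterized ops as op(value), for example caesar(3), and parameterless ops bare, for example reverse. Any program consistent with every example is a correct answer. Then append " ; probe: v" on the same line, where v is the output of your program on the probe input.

swapcase | dedupe_adjacent ; probe: "SPTLPOEL"

Check, running the answer program on each example:
  "embtgvooxp" -> "EMBTGVOOXP" -> "EMBTGVOXP"
  "gpzm" -> "GPZM" -> "GPZM"
  "vtuhkjfcwj" -> "VTUHKJFCWJ" -> "VTUHKJFCWJ"
  "fvupgjc" -> "FVUPGJC" -> "FVUPGJC"
  "mwrjrndqojt" -> "MWRJRNDQOJT" -> "MWRJRNDQOJT"
  probe: "sptlpoel" -> "SPTLPOEL" -> "SPTLPOEL"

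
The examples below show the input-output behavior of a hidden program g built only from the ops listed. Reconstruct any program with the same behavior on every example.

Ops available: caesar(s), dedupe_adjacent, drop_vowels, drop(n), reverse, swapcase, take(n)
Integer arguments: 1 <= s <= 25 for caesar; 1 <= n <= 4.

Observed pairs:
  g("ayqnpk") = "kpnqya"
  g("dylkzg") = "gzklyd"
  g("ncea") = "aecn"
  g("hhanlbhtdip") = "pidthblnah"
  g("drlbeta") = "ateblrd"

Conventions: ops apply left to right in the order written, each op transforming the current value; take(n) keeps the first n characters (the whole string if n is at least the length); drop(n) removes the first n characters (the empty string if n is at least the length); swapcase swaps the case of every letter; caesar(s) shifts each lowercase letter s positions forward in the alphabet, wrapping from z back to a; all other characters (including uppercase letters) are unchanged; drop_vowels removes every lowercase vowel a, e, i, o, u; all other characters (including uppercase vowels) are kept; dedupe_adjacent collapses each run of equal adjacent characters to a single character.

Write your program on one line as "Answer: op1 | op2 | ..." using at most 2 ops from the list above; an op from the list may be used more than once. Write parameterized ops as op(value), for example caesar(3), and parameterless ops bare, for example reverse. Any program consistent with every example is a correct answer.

reverse | dedupe_adjacent

Check, running the answer program on each example:
  "ayqnpk" -> "kpnqya" -> "kpnqya"
  "dylkzg" -> "gzklyd" -> "gzklyd"
  "ncea" -> "aecn" -> "aecn"
  "hhanlbhtdip" -> "pidthblnahh" -> "pidthblnah"
  "drlbeta" -> "ateblrd" -> "ateblrd"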